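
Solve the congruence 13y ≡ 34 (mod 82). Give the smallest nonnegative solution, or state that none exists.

gcd(82, 13):
  82 = 6*13 + 4
  13 = 3*4 + 1
  4 = 4*1
so gcd(82, 13) = 1.
1 divides 34, so solutions exist.
Back-substitute for Bézout coefficients:
  1 = 13 - 3*4
  ... = 13*(19) + 82*(-3)
So 13*(19) ≡ 1 (mod 82); multiply by 34: y ≡ 646 (mod 82).
Smallest nonnegative: y = 646 mod 82 = 72.

72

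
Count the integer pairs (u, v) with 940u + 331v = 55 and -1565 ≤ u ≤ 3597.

16

gcd(940, 331) = 1  (940 = 2×331 + 278, 331 = 1×278 + 53, 278 = 5×53 + 13, 53 = 4×13 + 1, 13 = 13×1).
Back-substituting, 940×(-25) + 331×(71) = 1.
Scale by 55: particular solution (-1375, 3905); reduce u mod 331: (280, -795).
General solution: u = 280 + 331t, v = -795 - 940t for integer t.
-1565 ≤ 280 + 331t ≤ 3597 gives t ∈ [-5, 10], which is 16 values.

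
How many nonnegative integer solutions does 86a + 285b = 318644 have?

13

gcd(285, 86) = 1  (285 = 3*86 + 27, 86 = 3*27 + 5, 27 = 5*5 + 2, 5 = 2*2 + 1, 2 = 2*1).
Back-substituting, 86*(116) + 285*(-35) = 1.
Scale by 318644: one solution is (36962704, -11152540). Reduce a mod 285: (199, 1058).
General: a = 199 + 285t, b = 1058 - 86t.
a ≥ 0 ⇒ t ≥ 0; b ≥ 0 ⇒ t ≤ 12. So t ∈ [0, 12]: 13 solutions.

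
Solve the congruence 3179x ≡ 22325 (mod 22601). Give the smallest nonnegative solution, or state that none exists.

gcd(22601, 3179):
  22601 = 7*3179 + 348
  3179 = 9*348 + 47
  348 = 7*47 + 19
  47 = 2*19 + 9
  19 = 2*9 + 1
  9 = 9*1
so gcd(22601, 3179) = 1.
1 divides 22325, so solutions exist.
Back-substitute for Bézout coefficients:
  1 = 19 - 2*9
  ... = 3179*(-2403) + 22601*(338)
So 3179*(-2403) ≡ 1 (mod 22601); multiply by 22325: x ≡ -53646975 (mod 22601).
Smallest nonnegative: x = -53646975 mod 22601 = 7799.

7799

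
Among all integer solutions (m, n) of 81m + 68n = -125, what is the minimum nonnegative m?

gcd(81, 68) = 1  (81 = 1*68 + 13, 68 = 5*13 + 3, 13 = 4*3 + 1, 3 = 3*1).
1 divides -125, so solutions exist.
Back-substituting, 81*(21) + 68*(-25) = 1.
Scale by -125/1 = -125: (m₀, n₀) = (-2625, 3125).
General solution: m = -2625 + 68t, n = 3125 - 81t for integer t.
m ≥ 0: smallest is -2625 mod 68 = 27 (at t = 39), with n = -34.

27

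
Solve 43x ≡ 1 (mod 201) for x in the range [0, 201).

187

gcd(201, 43):
  201 = 4·43 + 29
  43 = 1·29 + 14
  29 = 2·14 + 1
  14 = 14·1
so gcd(201, 43) = 1.
Back-substitute for Bézout coefficients:
  1 = 29 - 2·14
  ... = 43·(-14) + 201·(3)
So 43·-14 ≡ 1 (mod 201), and -14 mod 201 = 187.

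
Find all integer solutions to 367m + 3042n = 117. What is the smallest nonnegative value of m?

gcd(3042, 367) = 1.
1 divides 117, so solutions exist.
By Bézout, 367·(373) + 3042·(-45) = 1.
Scale by 117/1 = 117: (m₀, n₀) = (43641, -5265).
General solution: m = 43641 + 3042t, n = -5265 - 367t for integer t.
m ≥ 0: smallest is 43641 mod 3042 = 1053 (at t = -14), with n = -127.

1053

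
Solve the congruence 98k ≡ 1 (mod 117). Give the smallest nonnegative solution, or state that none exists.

gcd(117, 98) = 1.
1 divides 1, so solutions exist.
By Bézout, 98×(-37) + 117×(31) = 1.
So 98×(-37) ≡ 1 (mod 117); multiply by 1: k ≡ -37 (mod 117).
Smallest nonnegative: k = -37 mod 117 = 80.

80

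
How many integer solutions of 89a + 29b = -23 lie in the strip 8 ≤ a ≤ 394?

gcd(89, 29) = 1.
By Bézout, 89*(-14) + 29*(43) = 1.
Particular solution: (3, -10).
General solution: a = 3 + 29t, b = -10 - 89t for integer t.
8 ≤ 3 + 29t ≤ 394 gives t ∈ [1, 13], which is 13 values.

13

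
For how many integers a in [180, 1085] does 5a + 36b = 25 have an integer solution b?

gcd(36, 5) = 1  (36 = 7×5 + 1, 5 = 5×1).
Back-substituting, 5×(-7) + 36×(1) = 1.
Scale by 25: particular solution (-175, 25); reduce a mod 36: (5, 0).
General solution: a = 5 + 36t, b = 0 - 5t for integer t.
180 ≤ 5 + 36t ≤ 1085 gives t ∈ [5, 30], which is 26 values.

26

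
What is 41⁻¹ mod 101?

69

gcd(101, 41):
  101 = 2×41 + 19
  41 = 2×19 + 3
  19 = 6×3 + 1
  3 = 3×1
so gcd(101, 41) = 1.
Back-substitute for Bézout coefficients:
  1 = 19 - 6×3
  ... = 41×(-32) + 101×(13)
So 41×-32 ≡ 1 (mod 101), and -32 mod 101 = 69.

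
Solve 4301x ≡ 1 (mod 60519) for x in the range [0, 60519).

gcd(60519, 4301) = 1.
By Bézout, 4301×(-11707) + 60519×(832) = 1.
So 4301×-11707 ≡ 1 (mod 60519), and -11707 mod 60519 = 48812.

48812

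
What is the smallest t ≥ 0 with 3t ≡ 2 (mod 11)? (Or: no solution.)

8

gcd(11, 3):
  11 = 3·3 + 2
  3 = 1·2 + 1
  2 = 2·1
so gcd(11, 3) = 1.
1 divides 2, so solutions exist.
Back-substitute for Bézout coefficients:
  1 = 3 - 1·2
  ... = 3·(4) + 11·(-1)
So 3·(4) ≡ 1 (mod 11); multiply by 2: t ≡ 8 (mod 11).
Smallest nonnegative: t = 8 mod 11 = 8.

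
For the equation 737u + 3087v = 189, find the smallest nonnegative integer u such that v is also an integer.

1638

gcd(3087, 737):
  3087 = 4·737 + 139
  737 = 5·139 + 42
  139 = 3·42 + 13
  42 = 3·13 + 3
  13 = 4·3 + 1
  3 = 3·1
so gcd(3087, 737) = 1.
1 divides 189, so solutions exist.
Back-substitute for Bézout coefficients:
  1 = 13 - 4·3
  ... = 737·(-955) + 3087·(228)
Scale by 189/1 = 189: (u₀, v₀) = (-180495, 43092).
General solution: u = -180495 + 3087t, v = 43092 - 737t for integer t.
u ≥ 0: smallest is -180495 mod 3087 = 1638 (at t = 59), with v = -391.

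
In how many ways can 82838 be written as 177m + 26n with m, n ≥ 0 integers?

gcd(177, 26):
  177 = 6×26 + 21
  26 = 1×21 + 5
  21 = 4×5 + 1
  5 = 5×1
so gcd(177, 26) = 1.
Back-substitute for Bézout coefficients:
  1 = 21 - 4×5
  ... = 177×(5) + 26×(-34)
Scale by 82838: one solution is (414190, -2816492). Reduce m mod 26: (10, 3118).
General: m = 10 + 26t, n = 3118 - 177t.
m ≥ 0 ⇒ t ≥ 0; n ≥ 0 ⇒ t ≤ 17. So t ∈ [0, 17]: 18 solutions.

18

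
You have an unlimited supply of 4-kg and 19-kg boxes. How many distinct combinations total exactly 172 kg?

Need nonnegative integers with 4j + 19k = 172.
gcd(4, 19) = 1, and 4·(5) + 19·(-1) = 1.
So (j₀, k₀) = (860, -172); general j = 860 + 19t, k = -172 - 4t.
j ≥ 0 ⇒ t ≥ -45; k ≥ 0 ⇒ t ≤ -43. That's 3 values of t.

3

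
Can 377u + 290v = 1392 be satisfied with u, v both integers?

yes

gcd(377, 290) = 29  (377 = 1*290 + 87, 290 = 3*87 + 29, 87 = 3*29).
29 divides 1392, so integer solutions exist.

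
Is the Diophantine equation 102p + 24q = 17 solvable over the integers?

no

gcd(102, 24) = 6  (102 = 4·24 + 6, 24 = 4·6).
6 does not divide 17 (remainder 5), so no integer solutions.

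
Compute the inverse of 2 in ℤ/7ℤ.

gcd(7, 2) = 1.
By Bézout, 2×(-3) + 7×(1) = 1.
So 2×-3 ≡ 1 (mod 7), and -3 mod 7 = 4.

4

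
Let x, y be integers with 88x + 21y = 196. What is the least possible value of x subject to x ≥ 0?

gcd(88, 21) = 1.
1 divides 196, so solutions exist.
By Bézout, 88*(-5) + 21*(21) = 1.
Scale by 196/1 = 196: (x₀, y₀) = (-980, 4116).
General solution: x = -980 + 21t, y = 4116 - 88t for integer t.
x ≥ 0: smallest is -980 mod 21 = 7 (at t = 47), with y = -20.

7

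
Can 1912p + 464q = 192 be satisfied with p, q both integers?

gcd(1912, 464) = 8  (1912 = 4*464 + 56, 464 = 8*56 + 16, 56 = 3*16 + 8, 16 = 2*8).
8 divides 192, so integer solutions exist.

yes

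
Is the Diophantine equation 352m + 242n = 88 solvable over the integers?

gcd(352, 242):
  352 = 1*242 + 110
  242 = 2*110 + 22
  110 = 5*22
so gcd(352, 242) = 22.
22 divides 88, so integer solutions exist.

yes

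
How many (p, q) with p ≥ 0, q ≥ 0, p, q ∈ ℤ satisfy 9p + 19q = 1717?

10

gcd(19, 9):
  19 = 2*9 + 1
  9 = 9*1
so gcd(19, 9) = 1.
Back-substitute for Bézout coefficients:
  1 = 19 - 2*9
  ... = 9*(-2) + 19*(1)
Scale by 1717: one solution is (-3434, 1717). Reduce p mod 19: (5, 88).
General: p = 5 + 19t, q = 88 - 9t.
p ≥ 0 ⇒ t ≥ 0; q ≥ 0 ⇒ t ≤ 9. So t ∈ [0, 9]: 10 solutions.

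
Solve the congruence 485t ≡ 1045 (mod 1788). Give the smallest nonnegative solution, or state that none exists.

gcd(1788, 485) = 1  (1788 = 3·485 + 333, 485 = 1·333 + 152, 333 = 2·152 + 29, 152 = 5·29 + 7, 29 = 4·7 + 1, 7 = 7·1).
1 divides 1045, so solutions exist.
Back-substituting, 485·(-247) + 1788·(67) = 1.
So 485·(-247) ≡ 1 (mod 1788); multiply by 1045: t ≡ -258115 (mod 1788).
Smallest nonnegative: t = -258115 mod 1788 = 1145.

1145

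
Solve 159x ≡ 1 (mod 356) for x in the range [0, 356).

gcd(356, 159) = 1.
By Bézout, 159×(103) + 356×(-46) = 1.
So 159×103 ≡ 1 (mod 356), and 103 mod 356 = 103.

103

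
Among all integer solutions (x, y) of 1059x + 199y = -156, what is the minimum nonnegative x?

10

gcd(1059, 199) = 1  (1059 = 5·199 + 64, 199 = 3·64 + 7, 64 = 9·7 + 1, 7 = 7·1).
1 divides -156, so solutions exist.
Back-substituting, 1059·(28) + 199·(-149) = 1.
Scale by -156/1 = -156: (x₀, y₀) = (-4368, 23244).
General solution: x = -4368 + 199t, y = 23244 - 1059t for integer t.
x ≥ 0: smallest is -4368 mod 199 = 10 (at t = 22), with y = -54.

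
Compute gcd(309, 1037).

1

gcd(1037, 309) = 1  (1037 = 3*309 + 110, 309 = 2*110 + 89, 110 = 1*89 + 21, 89 = 4*21 + 5, 21 = 4*5 + 1, 5 = 5*1).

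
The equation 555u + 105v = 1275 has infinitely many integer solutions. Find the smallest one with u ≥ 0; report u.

4

gcd(555, 105) = 15.
15 divides 1275, so solutions exist.
By Bézout, 555*(-3) + 105*(16) = 15.
Scale by 1275/15 = 85: (u₀, v₀) = (-255, 1360).
General solution: u = -255 + 7t, v = 1360 - 37t for integer t.
u ≥ 0: smallest is -255 mod 7 = 4 (at t = 37), with v = -9.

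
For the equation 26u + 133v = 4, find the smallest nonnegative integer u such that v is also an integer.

gcd(133, 26):
  133 = 5*26 + 3
  26 = 8*3 + 2
  3 = 1*2 + 1
  2 = 2*1
so gcd(133, 26) = 1.
1 divides 4, so solutions exist.
Back-substitute for Bézout coefficients:
  1 = 3 - 1*2
  ... = 26*(-46) + 133*(9)
Scale by 4/1 = 4: (u₀, v₀) = (-184, 36).
General solution: u = -184 + 133t, v = 36 - 26t for integer t.
u ≥ 0: smallest is -184 mod 133 = 82 (at t = 2), with v = -16.

82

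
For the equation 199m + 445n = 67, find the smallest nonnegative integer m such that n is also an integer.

338

gcd(445, 199):
  445 = 2*199 + 47
  199 = 4*47 + 11
  47 = 4*11 + 3
  11 = 3*3 + 2
  3 = 1*2 + 1
  2 = 2*1
so gcd(445, 199) = 1.
1 divides 67, so solutions exist.
Back-substitute for Bézout coefficients:
  1 = 3 - 1*2
  ... = 199*(-161) + 445*(72)
Scale by 67/1 = 67: (m₀, n₀) = (-10787, 4824).
General solution: m = -10787 + 445t, n = 4824 - 199t for integer t.
m ≥ 0: smallest is -10787 mod 445 = 338 (at t = 25), with n = -151.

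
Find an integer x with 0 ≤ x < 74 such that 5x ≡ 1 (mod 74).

gcd(74, 5) = 1.
By Bézout, 5·(15) + 74·(-1) = 1.
So 5·15 ≡ 1 (mod 74), and 15 mod 74 = 15.

15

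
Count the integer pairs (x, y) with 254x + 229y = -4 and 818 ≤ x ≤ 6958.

27

gcd(254, 229) = 1  (254 = 1×229 + 25, 229 = 9×25 + 4, 25 = 6×4 + 1, 4 = 4×1).
Back-substituting, 254×(55) + 229×(-61) = 1.
Scale by -4: particular solution (-220, 244); reduce x mod 229: (9, -10).
General solution: x = 9 + 229t, y = -10 - 254t for integer t.
818 ≤ 9 + 229t ≤ 6958 gives t ∈ [4, 30], which is 27 values.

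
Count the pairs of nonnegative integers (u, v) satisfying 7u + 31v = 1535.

7

gcd(31, 7) = 1.
By Bézout, 7×(9) + 31×(-2) = 1.
One solution: (20, 45).
General: u = 20 + 31t, v = 45 - 7t.
u ≥ 0 ⇒ t ≥ 0; v ≥ 0 ⇒ t ≤ 6. So t ∈ [0, 6]: 7 solutions.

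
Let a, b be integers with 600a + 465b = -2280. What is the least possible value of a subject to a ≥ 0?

gcd(600, 465):
  600 = 1*465 + 135
  465 = 3*135 + 60
  135 = 2*60 + 15
  60 = 4*15
so gcd(600, 465) = 15.
15 divides -2280, so solutions exist.
Back-substitute for Bézout coefficients:
  15 = 135 - 2*60
  ... = 600*(7) + 465*(-9)
Scale by -2280/15 = -152: (a₀, b₀) = (-1064, 1368).
General solution: a = -1064 + 31t, b = 1368 - 40t for integer t.
a ≥ 0: smallest is -1064 mod 31 = 21 (at t = 35), with b = -32.

21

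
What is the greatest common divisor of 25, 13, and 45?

gcd(25, 13) = 1.
gcd(1, 45) = 1.

1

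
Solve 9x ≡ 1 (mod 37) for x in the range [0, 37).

gcd(37, 9):
  37 = 4*9 + 1
  9 = 9*1
so gcd(37, 9) = 1.
Back-substitute for Bézout coefficients:
  1 = 37 - 4*9
  ... = 9*(-4) + 37*(1)
So 9*-4 ≡ 1 (mod 37), and -4 mod 37 = 33.

33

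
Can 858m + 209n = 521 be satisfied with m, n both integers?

no

gcd(858, 209) = 11.
11 does not divide 521 (remainder 4), so no integer solutions.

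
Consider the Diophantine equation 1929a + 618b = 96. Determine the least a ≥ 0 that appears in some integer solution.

26

gcd(1929, 618) = 3.
3 divides 96, so solutions exist.
By Bézout, 1929×(33) + 618×(-103) = 3.
Scale by 96/3 = 32: (a₀, b₀) = (1056, -3296).
General solution: a = 1056 + 206t, b = -3296 - 643t for integer t.
a ≥ 0: smallest is 1056 mod 206 = 26 (at t = -5), with b = -81.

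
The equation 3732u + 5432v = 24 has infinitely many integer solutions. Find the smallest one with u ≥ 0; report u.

gcd(5432, 3732) = 4  (5432 = 1×3732 + 1700, 3732 = 2×1700 + 332, 1700 = 5×332 + 40, 332 = 8×40 + 12, 40 = 3×12 + 4, 12 = 3×4).
4 divides 24, so solutions exist.
Back-substituting, 3732×(-409) + 5432×(281) = 4.
Scale by 24/4 = 6: (u₀, v₀) = (-2454, 1686).
General solution: u = -2454 + 1358t, v = 1686 - 933t for integer t.
u ≥ 0: smallest is -2454 mod 1358 = 262 (at t = 2), with v = -180.

262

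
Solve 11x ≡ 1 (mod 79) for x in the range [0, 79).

gcd(79, 11) = 1  (79 = 7×11 + 2, 11 = 5×2 + 1, 2 = 2×1).
Back-substituting, 11×(36) + 79×(-5) = 1.
So 11×36 ≡ 1 (mod 79), and 36 mod 79 = 36.

36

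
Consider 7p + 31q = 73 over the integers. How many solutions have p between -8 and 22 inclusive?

1

gcd(31, 7) = 1.
By Bézout, 7×(9) + 31×(-2) = 1.
Particular solution: (6, 1).
General solution: p = 6 + 31t, q = 1 - 7t for integer t.
-8 ≤ 6 + 31t ≤ 22 gives t ∈ [0, 0], which is 1 value.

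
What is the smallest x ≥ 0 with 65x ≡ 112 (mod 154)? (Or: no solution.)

42

gcd(154, 65) = 1  (154 = 2*65 + 24, 65 = 2*24 + 17, 24 = 1*17 + 7, 17 = 2*7 + 3, 7 = 2*3 + 1, 3 = 3*1).
1 divides 112, so solutions exist.
Back-substituting, 65*(-45) + 154*(19) = 1.
So 65*(-45) ≡ 1 (mod 154); multiply by 112: x ≡ -5040 (mod 154).
Smallest nonnegative: x = -5040 mod 154 = 42.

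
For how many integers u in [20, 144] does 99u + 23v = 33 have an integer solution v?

5

gcd(99, 23) = 1.
By Bézout, 99×(10) + 23×(-43) = 1.
Particular solution: (8, -33).
General solution: u = 8 + 23t, v = -33 - 99t for integer t.
20 ≤ 8 + 23t ≤ 144 gives t ∈ [1, 5], which is 5 values.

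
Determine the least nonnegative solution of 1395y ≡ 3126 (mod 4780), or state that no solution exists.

gcd(4780, 1395) = 5.
5 does not divide 3126, so the congruence has no solution.

no solution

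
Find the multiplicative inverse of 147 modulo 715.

608

gcd(715, 147):
  715 = 4·147 + 127
  147 = 1·127 + 20
  127 = 6·20 + 7
  20 = 2·7 + 6
  7 = 1·6 + 1
  6 = 6·1
so gcd(715, 147) = 1.
Back-substitute for Bézout coefficients:
  1 = 7 - 1·6
  ... = 147·(-107) + 715·(22)
So 147·-107 ≡ 1 (mod 715), and -107 mod 715 = 608.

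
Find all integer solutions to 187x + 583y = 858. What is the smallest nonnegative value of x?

42

gcd(583, 187) = 11  (583 = 3×187 + 22, 187 = 8×22 + 11, 22 = 2×11).
11 divides 858, so solutions exist.
Back-substituting, 187×(25) + 583×(-8) = 11.
Scale by 858/11 = 78: (x₀, y₀) = (1950, -624).
General solution: x = 1950 + 53t, y = -624 - 17t for integer t.
x ≥ 0: smallest is 1950 mod 53 = 42 (at t = -36), with y = -12.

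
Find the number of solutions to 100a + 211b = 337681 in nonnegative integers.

gcd(211, 100) = 1  (211 = 2·100 + 11, 100 = 9·11 + 1, 11 = 11·1).
Back-substituting, 100·(19) + 211·(-9) = 1.
Scale by 337681: one solution is (6415939, -3039129). Reduce a mod 211: (62, 1571).
General: a = 62 + 211t, b = 1571 - 100t.
a ≥ 0 ⇒ t ≥ 0; b ≥ 0 ⇒ t ≤ 15. So t ∈ [0, 15]: 16 solutions.

16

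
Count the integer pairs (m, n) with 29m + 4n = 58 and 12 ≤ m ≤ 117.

gcd(29, 4):
  29 = 7×4 + 1
  4 = 4×1
so gcd(29, 4) = 1.
Back-substitute for Bézout coefficients:
  1 = 29 - 7×4
  ... = 29×(1) + 4×(-7)
Scale by 58: particular solution (58, -406); reduce m mod 4: (2, 0).
General solution: m = 2 + 4t, n = 0 - 29t for integer t.
12 ≤ 2 + 4t ≤ 117 gives t ∈ [3, 28], which is 26 values.

26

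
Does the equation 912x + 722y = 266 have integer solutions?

gcd(912, 722) = 38.
38 divides 266, so integer solutions exist.

yes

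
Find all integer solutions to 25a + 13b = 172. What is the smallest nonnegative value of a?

gcd(25, 13) = 1.
1 divides 172, so solutions exist.
By Bézout, 25×(-1) + 13×(2) = 1.
Scale by 172/1 = 172: (a₀, b₀) = (-172, 344).
General solution: a = -172 + 13t, b = 344 - 25t for integer t.
a ≥ 0: smallest is -172 mod 13 = 10 (at t = 14), with b = -6.

10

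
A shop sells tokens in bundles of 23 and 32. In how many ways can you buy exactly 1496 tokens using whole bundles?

2

Need nonnegative integers with 23j + 32k = 1496.
gcd(23, 32) = 1, and 23·(7) + 32·(-5) = 1.
So (j₀, k₀) = (10472, -7480); general j = 10472 + 32t, k = -7480 - 23t.
j ≥ 0 ⇒ t ≥ -327; k ≥ 0 ⇒ t ≤ -326. That's 2 values of t.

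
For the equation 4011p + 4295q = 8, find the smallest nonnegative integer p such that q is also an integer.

gcd(4295, 4011) = 1  (4295 = 1×4011 + 284, 4011 = 14×284 + 35, 284 = 8×35 + 4, 35 = 8×4 + 3, 4 = 1×3 + 1, 3 = 3×1).
1 divides 8, so solutions exist.
Back-substituting, 4011×(-1104) + 4295×(1031) = 1.
Scale by 8/1 = 8: (p₀, q₀) = (-8832, 8248).
General solution: p = -8832 + 4295t, q = 8248 - 4011t for integer t.
p ≥ 0: smallest is -8832 mod 4295 = 4053 (at t = 3), with q = -3785.

4053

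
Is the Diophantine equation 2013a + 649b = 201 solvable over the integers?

gcd(2013, 649):
  2013 = 3×649 + 66
  649 = 9×66 + 55
  66 = 1×55 + 11
  55 = 5×11
so gcd(2013, 649) = 11.
11 does not divide 201 (remainder 3), so no integer solutions.

no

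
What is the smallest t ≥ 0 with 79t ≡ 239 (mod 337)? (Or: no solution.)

131

gcd(337, 79):
  337 = 4×79 + 21
  79 = 3×21 + 16
  21 = 1×16 + 5
  16 = 3×5 + 1
  5 = 5×1
so gcd(337, 79) = 1.
1 divides 239, so solutions exist.
Back-substitute for Bézout coefficients:
  1 = 16 - 3×5
  ... = 79×(64) + 337×(-15)
So 79×(64) ≡ 1 (mod 337); multiply by 239: t ≡ 15296 (mod 337).
Smallest nonnegative: t = 15296 mod 337 = 131.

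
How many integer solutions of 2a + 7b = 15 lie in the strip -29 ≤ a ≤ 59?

gcd(7, 2) = 1  (7 = 3·2 + 1, 2 = 2·1).
Back-substituting, 2·(-3) + 7·(1) = 1.
Scale by 15: particular solution (-45, 15); reduce a mod 7: (4, 1).
General solution: a = 4 + 7t, b = 1 - 2t for integer t.
-29 ≤ 4 + 7t ≤ 59 gives t ∈ [-4, 7], which is 12 values.

12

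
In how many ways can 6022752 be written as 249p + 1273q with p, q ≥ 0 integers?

19

gcd(1273, 249) = 1  (1273 = 5*249 + 28, 249 = 8*28 + 25, 28 = 1*25 + 3, 25 = 8*3 + 1, 3 = 3*1).
Back-substituting, 249*(409) + 1273*(-80) = 1.
Scale by 6022752: one solution is (2463305568, -481820160). Reduce p mod 1273: (921, 4551).
General: p = 921 + 1273t, q = 4551 - 249t.
p ≥ 0 ⇒ t ≥ 0; q ≥ 0 ⇒ t ≤ 18. So t ∈ [0, 18]: 19 solutions.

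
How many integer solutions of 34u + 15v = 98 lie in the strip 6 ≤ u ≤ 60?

3

gcd(34, 15):
  34 = 2*15 + 4
  15 = 3*4 + 3
  4 = 1*3 + 1
  3 = 3*1
so gcd(34, 15) = 1.
Back-substitute for Bézout coefficients:
  1 = 4 - 1*3
  ... = 34*(4) + 15*(-9)
Scale by 98: particular solution (392, -882); reduce u mod 15: (2, 2).
General solution: u = 2 + 15t, v = 2 - 34t for integer t.
6 ≤ 2 + 15t ≤ 60 gives t ∈ [1, 3], which is 3 values.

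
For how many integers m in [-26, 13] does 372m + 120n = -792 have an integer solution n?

4

gcd(372, 120) = 12  (372 = 3×120 + 12, 120 = 10×12).
Back-substituting, 372×(1) + 120×(-3) = 12.
Scale by -66: particular solution (-66, 198); reduce m mod 10: (4, -19).
General solution: m = 4 + 10t, n = -19 - 31t for integer t.
-26 ≤ 4 + 10t ≤ 13 gives t ∈ [-3, 0], which is 4 values.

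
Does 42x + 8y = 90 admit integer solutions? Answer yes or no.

yes

gcd(42, 8) = 2.
2 divides 90, so integer solutions exist.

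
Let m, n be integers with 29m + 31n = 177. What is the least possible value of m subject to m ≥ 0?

20

gcd(31, 29) = 1.
1 divides 177, so solutions exist.
By Bézout, 29*(15) + 31*(-14) = 1.
Scale by 177/1 = 177: (m₀, n₀) = (2655, -2478).
General solution: m = 2655 + 31t, n = -2478 - 29t for integer t.
m ≥ 0: smallest is 2655 mod 31 = 20 (at t = -85), with n = -13.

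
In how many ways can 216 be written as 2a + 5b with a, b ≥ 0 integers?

gcd(5, 2) = 1  (5 = 2·2 + 1, 2 = 2·1).
Back-substituting, 2·(-2) + 5·(1) = 1.
Scale by 216: one solution is (-432, 216). Reduce a mod 5: (3, 42).
General: a = 3 + 5t, b = 42 - 2t.
a ≥ 0 ⇒ t ≥ 0; b ≥ 0 ⇒ t ≤ 21. So t ∈ [0, 21]: 22 solutions.

22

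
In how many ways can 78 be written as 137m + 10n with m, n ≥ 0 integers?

0

gcd(137, 10) = 1.
By Bézout, 137×(3) + 10×(-41) = 1.
One solution: (4, -47).
General: m = 4 + 10t, n = -47 - 137t.
m ≥ 0 ⇒ t ≥ 0; n ≥ 0 ⇒ t ≤ -1. So t ∈ [0, -1]: 0 solutions.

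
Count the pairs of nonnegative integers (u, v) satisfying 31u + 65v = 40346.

gcd(65, 31) = 1.
By Bézout, 31·(21) + 65·(-10) = 1.
One solution: (56, 594).
General: u = 56 + 65t, v = 594 - 31t.
u ≥ 0 ⇒ t ≥ 0; v ≥ 0 ⇒ t ≤ 19. So t ∈ [0, 19]: 20 solutions.

20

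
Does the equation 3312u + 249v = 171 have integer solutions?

yes

gcd(3312, 249):
  3312 = 13*249 + 75
  249 = 3*75 + 24
  75 = 3*24 + 3
  24 = 8*3
so gcd(3312, 249) = 3.
3 divides 171, so integer solutions exist.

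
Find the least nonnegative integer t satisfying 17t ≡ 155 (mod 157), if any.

gcd(157, 17) = 1  (157 = 9·17 + 4, 17 = 4·4 + 1, 4 = 4·1).
1 divides 155, so solutions exist.
Back-substituting, 17·(37) + 157·(-4) = 1.
So 17·(37) ≡ 1 (mod 157); multiply by 155: t ≡ 5735 (mod 157).
Smallest nonnegative: t = 5735 mod 157 = 83.

83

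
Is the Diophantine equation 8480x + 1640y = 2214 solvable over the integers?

no

gcd(8480, 1640):
  8480 = 5·1640 + 280
  1640 = 5·280 + 240
  280 = 1·240 + 40
  240 = 6·40
so gcd(8480, 1640) = 40.
40 does not divide 2214 (remainder 14), so no integer solutions.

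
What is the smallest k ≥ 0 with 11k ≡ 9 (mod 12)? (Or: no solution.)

gcd(12, 11) = 1.
1 divides 9, so solutions exist.
By Bézout, 11×(-1) + 12×(1) = 1.
So 11×(-1) ≡ 1 (mod 12); multiply by 9: k ≡ -9 (mod 12).
Smallest nonnegative: k = -9 mod 12 = 3.

3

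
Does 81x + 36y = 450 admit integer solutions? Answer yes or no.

yes

gcd(81, 36) = 9  (81 = 2·36 + 9, 36 = 4·9).
9 divides 450, so integer solutions exist.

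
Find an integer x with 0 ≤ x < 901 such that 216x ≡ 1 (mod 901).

146

gcd(901, 216):
  901 = 4*216 + 37
  216 = 5*37 + 31
  37 = 1*31 + 6
  31 = 5*6 + 1
  6 = 6*1
so gcd(901, 216) = 1.
Back-substitute for Bézout coefficients:
  1 = 31 - 5*6
  ... = 216*(146) + 901*(-35)
So 216*146 ≡ 1 (mod 901), and 146 mod 901 = 146.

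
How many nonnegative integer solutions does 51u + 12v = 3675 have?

18

gcd(51, 12) = 3.
By Bézout, 51·(1) + 12·(-4) = 3.
One solution: (1, 302).
General: u = 1 + 4t, v = 302 - 17t.
u ≥ 0 ⇒ t ≥ 0; v ≥ 0 ⇒ t ≤ 17. So t ∈ [0, 17]: 18 solutions.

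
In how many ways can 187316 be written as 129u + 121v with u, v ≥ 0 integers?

gcd(129, 121) = 1.
By Bézout, 129·(-15) + 121·(16) = 1.
One solution: (1, 1547).
General: u = 1 + 121t, v = 1547 - 129t.
u ≥ 0 ⇒ t ≥ 0; v ≥ 0 ⇒ t ≤ 11. So t ∈ [0, 11]: 12 solutions.

12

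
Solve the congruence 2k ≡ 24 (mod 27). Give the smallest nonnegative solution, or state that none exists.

12

gcd(27, 2) = 1  (27 = 13*2 + 1, 2 = 2*1).
1 divides 24, so solutions exist.
Back-substituting, 2*(-13) + 27*(1) = 1.
So 2*(-13) ≡ 1 (mod 27); multiply by 24: k ≡ -312 (mod 27).
Smallest nonnegative: k = -312 mod 27 = 12.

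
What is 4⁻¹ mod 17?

gcd(17, 4) = 1  (17 = 4×4 + 1, 4 = 4×1).
Back-substituting, 4×(-4) + 17×(1) = 1.
So 4×-4 ≡ 1 (mod 17), and -4 mod 17 = 13.

13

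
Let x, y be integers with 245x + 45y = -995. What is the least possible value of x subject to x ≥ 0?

gcd(245, 45):
  245 = 5×45 + 20
  45 = 2×20 + 5
  20 = 4×5
so gcd(245, 45) = 5.
5 divides -995, so solutions exist.
Back-substitute for Bézout coefficients:
  5 = 45 - 2×20
  ... = 245×(-2) + 45×(11)
Scale by -995/5 = -199: (x₀, y₀) = (398, -2189).
General solution: x = 398 + 9t, y = -2189 - 49t for integer t.
x ≥ 0: smallest is 398 mod 9 = 2 (at t = -44), with y = -33.

2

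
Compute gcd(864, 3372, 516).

12

gcd(3372, 864) = 12.
gcd(12, 516) = 12.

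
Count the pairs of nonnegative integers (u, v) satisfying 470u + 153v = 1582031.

gcd(470, 153) = 1.
By Bézout, 470·(14) + 153·(-43) = 1.
One solution: (1, 10337).
General: u = 1 + 153t, v = 10337 - 470t.
u ≥ 0 ⇒ t ≥ 0; v ≥ 0 ⇒ t ≤ 21. So t ∈ [0, 21]: 22 solutions.

22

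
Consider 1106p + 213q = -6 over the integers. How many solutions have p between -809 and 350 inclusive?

6

gcd(1106, 213) = 1  (1106 = 5·213 + 41, 213 = 5·41 + 8, 41 = 5·8 + 1, 8 = 8·1).
Back-substituting, 1106·(26) + 213·(-135) = 1.
Scale by -6: particular solution (-156, 810); reduce p mod 213: (57, -296).
General solution: p = 57 + 213t, q = -296 - 1106t for integer t.
-809 ≤ 57 + 213t ≤ 350 gives t ∈ [-4, 1], which is 6 values.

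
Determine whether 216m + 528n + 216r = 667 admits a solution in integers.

gcd(528, 216) = 24  (528 = 2·216 + 96, 216 = 2·96 + 24, 96 = 4·24).
gcd(24, 216) = 24.
24 does not divide 667 (remainder 19), so no integer solutions.

no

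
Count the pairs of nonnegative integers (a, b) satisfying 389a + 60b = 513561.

22

gcd(389, 60) = 1.
By Bézout, 389*(29) + 60*(-188) = 1.
One solution: (9, 8501).
General: a = 9 + 60t, b = 8501 - 389t.
a ≥ 0 ⇒ t ≥ 0; b ≥ 0 ⇒ t ≤ 21. So t ∈ [0, 21]: 22 solutions.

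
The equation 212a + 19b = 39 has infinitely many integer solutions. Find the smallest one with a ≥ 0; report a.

gcd(212, 19) = 1  (212 = 11×19 + 3, 19 = 6×3 + 1, 3 = 3×1).
1 divides 39, so solutions exist.
Back-substituting, 212×(-6) + 19×(67) = 1.
Scale by 39/1 = 39: (a₀, b₀) = (-234, 2613).
General solution: a = -234 + 19t, b = 2613 - 212t for integer t.
a ≥ 0: smallest is -234 mod 19 = 13 (at t = 13), with b = -143.

13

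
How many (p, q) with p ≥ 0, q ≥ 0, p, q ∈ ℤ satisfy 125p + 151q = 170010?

gcd(151, 125):
  151 = 1*125 + 26
  125 = 4*26 + 21
  26 = 1*21 + 5
  21 = 4*5 + 1
  5 = 5*1
so gcd(151, 125) = 1.
Back-substitute for Bézout coefficients:
  1 = 21 - 4*5
  ... = 125*(29) + 151*(-24)
Scale by 170010: one solution is (4930290, -4080240). Reduce p mod 151: (140, 1010).
General: p = 140 + 151t, q = 1010 - 125t.
p ≥ 0 ⇒ t ≥ 0; q ≥ 0 ⇒ t ≤ 8. So t ∈ [0, 8]: 9 solutions.

9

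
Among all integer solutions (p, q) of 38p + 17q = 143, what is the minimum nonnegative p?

gcd(38, 17):
  38 = 2×17 + 4
  17 = 4×4 + 1
  4 = 4×1
so gcd(38, 17) = 1.
1 divides 143, so solutions exist.
Back-substitute for Bézout coefficients:
  1 = 17 - 4×4
  ... = 38×(-4) + 17×(9)
Scale by 143/1 = 143: (p₀, q₀) = (-572, 1287).
General solution: p = -572 + 17t, q = 1287 - 38t for integer t.
p ≥ 0: smallest is -572 mod 17 = 6 (at t = 34), with q = -5.

6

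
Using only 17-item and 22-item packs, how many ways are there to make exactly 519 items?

Need nonnegative integers with 17j + 22k = 519.
gcd(17, 22) = 1, and 17·(-9) + 22·(7) = 1.
So (j₀, k₀) = (-4671, 3633); general j = -4671 + 22t, k = 3633 - 17t.
j ≥ 0 ⇒ t ≥ 213; k ≥ 0 ⇒ t ≤ 213. That's 1 value of t.

1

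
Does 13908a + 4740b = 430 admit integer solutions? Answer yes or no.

gcd(13908, 4740) = 12  (13908 = 2*4740 + 4428, 4740 = 1*4428 + 312, 4428 = 14*312 + 60, 312 = 5*60 + 12, 60 = 5*12).
12 does not divide 430 (remainder 10), so no integer solutions.

no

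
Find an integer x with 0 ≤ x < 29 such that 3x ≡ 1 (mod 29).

gcd(29, 3) = 1  (29 = 9*3 + 2, 3 = 1*2 + 1, 2 = 2*1).
Back-substituting, 3*(10) + 29*(-1) = 1.
So 3*10 ≡ 1 (mod 29), and 10 mod 29 = 10.

10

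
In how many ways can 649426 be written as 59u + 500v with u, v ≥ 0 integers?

gcd(500, 59) = 1.
By Bézout, 59*(-161) + 500*(19) = 1.
One solution: (414, 1250).
General: u = 414 + 500t, v = 1250 - 59t.
u ≥ 0 ⇒ t ≥ 0; v ≥ 0 ⇒ t ≤ 21. So t ∈ [0, 21]: 22 solutions.

22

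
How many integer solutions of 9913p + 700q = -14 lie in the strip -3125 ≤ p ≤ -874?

gcd(9913, 700) = 1.
By Bézout, 9913×(-223) + 700×(3158) = 1.
Particular solution: (322, -4560).
General solution: p = 322 + 700t, q = -4560 - 9913t for integer t.
-3125 ≤ 322 + 700t ≤ -874 gives t ∈ [-4, -2], which is 3 values.

3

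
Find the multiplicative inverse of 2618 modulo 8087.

5588

gcd(8087, 2618):
  8087 = 3·2618 + 233
  2618 = 11·233 + 55
  233 = 4·55 + 13
  55 = 4·13 + 3
  13 = 4·3 + 1
  3 = 3·1
so gcd(8087, 2618) = 1.
Back-substitute for Bézout coefficients:
  1 = 13 - 4·3
  ... = 2618·(-2499) + 8087·(809)
So 2618·-2499 ≡ 1 (mod 8087), and -2499 mod 8087 = 5588.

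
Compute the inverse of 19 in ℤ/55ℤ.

29

gcd(55, 19) = 1  (55 = 2·19 + 17, 19 = 1·17 + 2, 17 = 8·2 + 1, 2 = 2·1).
Back-substituting, 19·(-26) + 55·(9) = 1.
So 19·-26 ≡ 1 (mod 55), and -26 mod 55 = 29.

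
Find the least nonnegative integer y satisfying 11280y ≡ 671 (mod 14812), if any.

no solution

gcd(14812, 11280) = 4.
4 does not divide 671, so the congruence has no solution.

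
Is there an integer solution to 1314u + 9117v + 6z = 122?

gcd(9117, 1314) = 9  (9117 = 6×1314 + 1233, 1314 = 1×1233 + 81, 1233 = 15×81 + 18, 81 = 4×18 + 9, 18 = 2×9).
gcd(9, 6) = 3.
3 does not divide 122 (remainder 2), so no integer solutions.

no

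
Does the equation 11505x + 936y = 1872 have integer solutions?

gcd(11505, 936) = 39  (11505 = 12·936 + 273, 936 = 3·273 + 117, 273 = 2·117 + 39, 117 = 3·39).
39 divides 1872, so integer solutions exist.

yes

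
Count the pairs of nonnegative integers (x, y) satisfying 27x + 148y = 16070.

gcd(148, 27):
  148 = 5×27 + 13
  27 = 2×13 + 1
  13 = 13×1
so gcd(148, 27) = 1.
Back-substitute for Bézout coefficients:
  1 = 27 - 2×13
  ... = 27×(11) + 148×(-2)
Scale by 16070: one solution is (176770, -32140). Reduce x mod 148: (58, 98).
General: x = 58 + 148t, y = 98 - 27t.
x ≥ 0 ⇒ t ≥ 0; y ≥ 0 ⇒ t ≤ 3. So t ∈ [0, 3]: 4 solutions.

4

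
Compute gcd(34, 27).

gcd(34, 27) = 1  (34 = 1·27 + 7, 27 = 3·7 + 6, 7 = 1·6 + 1, 6 = 6·1).

1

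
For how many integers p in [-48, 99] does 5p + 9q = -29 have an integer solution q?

gcd(9, 5) = 1.
By Bézout, 5·(2) + 9·(-1) = 1.
Particular solution: (5, -6).
General solution: p = 5 + 9t, q = -6 - 5t for integer t.
-48 ≤ 5 + 9t ≤ 99 gives t ∈ [-5, 10], which is 16 values.

16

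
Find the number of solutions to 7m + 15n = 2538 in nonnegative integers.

24

gcd(15, 7):
  15 = 2*7 + 1
  7 = 7*1
so gcd(15, 7) = 1.
Back-substitute for Bézout coefficients:
  1 = 15 - 2*7
  ... = 7*(-2) + 15*(1)
Scale by 2538: one solution is (-5076, 2538). Reduce m mod 15: (9, 165).
General: m = 9 + 15t, n = 165 - 7t.
m ≥ 0 ⇒ t ≥ 0; n ≥ 0 ⇒ t ≤ 23. So t ∈ [0, 23]: 24 solutions.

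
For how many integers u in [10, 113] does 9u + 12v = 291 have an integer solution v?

26

gcd(12, 9):
  12 = 1×9 + 3
  9 = 3×3
so gcd(12, 9) = 3.
Back-substitute for Bézout coefficients:
  3 = 12 - 1×9
  ... = 9×(-1) + 12×(1)
Scale by 97: particular solution (-97, 97); reduce u mod 4: (3, 22).
General solution: u = 3 + 4t, v = 22 - 3t for integer t.
10 ≤ 3 + 4t ≤ 113 gives t ∈ [2, 27], which is 26 values.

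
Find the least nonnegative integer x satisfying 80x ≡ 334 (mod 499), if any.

341

gcd(499, 80) = 1  (499 = 6*80 + 19, 80 = 4*19 + 4, 19 = 4*4 + 3, 4 = 1*3 + 1, 3 = 3*1).
1 divides 334, so solutions exist.
Back-substituting, 80*(131) + 499*(-21) = 1.
So 80*(131) ≡ 1 (mod 499); multiply by 334: x ≡ 43754 (mod 499).
Smallest nonnegative: x = 43754 mod 499 = 341.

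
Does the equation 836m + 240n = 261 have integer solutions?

no

gcd(836, 240) = 4.
4 does not divide 261 (remainder 1), so no integer solutions.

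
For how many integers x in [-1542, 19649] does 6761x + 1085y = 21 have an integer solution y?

gcd(6761, 1085):
  6761 = 6×1085 + 251
  1085 = 4×251 + 81
  251 = 3×81 + 8
  81 = 10×8 + 1
  8 = 8×1
so gcd(6761, 1085) = 1.
Back-substitute for Bézout coefficients:
  1 = 81 - 10×8
  ... = 6761×(-134) + 1085×(835)
Scale by 21: particular solution (-2814, 17535); reduce x mod 1085: (441, -2748).
General solution: x = 441 + 1085t, y = -2748 - 6761t for integer t.
-1542 ≤ 441 + 1085t ≤ 19649 gives t ∈ [-1, 17], which is 19 values.

19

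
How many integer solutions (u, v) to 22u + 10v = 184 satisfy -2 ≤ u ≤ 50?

gcd(22, 10) = 2  (22 = 2×10 + 2, 10 = 5×2).
Back-substituting, 22×(1) + 10×(-2) = 2.
Scale by 92: particular solution (92, -184); reduce u mod 5: (2, 14).
General solution: u = 2 + 5t, v = 14 - 11t for integer t.
-2 ≤ 2 + 5t ≤ 50 gives t ∈ [0, 9], which is 10 values.

10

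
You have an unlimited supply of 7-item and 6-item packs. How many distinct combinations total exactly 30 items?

1

Need nonnegative integers with 7j + 6k = 30.
gcd(7, 6) = 1, and 7·(1) + 6·(-1) = 1.
So (j₀, k₀) = (30, -30); general j = 30 + 6t, k = -30 - 7t.
j ≥ 0 ⇒ t ≥ -5; k ≥ 0 ⇒ t ≤ -5. That's 1 value of t.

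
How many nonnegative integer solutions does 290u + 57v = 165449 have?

gcd(290, 57) = 1  (290 = 5*57 + 5, 57 = 11*5 + 2, 5 = 2*2 + 1, 2 = 2*1).
Back-substituting, 290*(23) + 57*(-117) = 1.
Scale by 165449: one solution is (3805327, -19357533). Reduce u mod 57: (7, 2867).
General: u = 7 + 57t, v = 2867 - 290t.
u ≥ 0 ⇒ t ≥ 0; v ≥ 0 ⇒ t ≤ 9. So t ∈ [0, 9]: 10 solutions.

10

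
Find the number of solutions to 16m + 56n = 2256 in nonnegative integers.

21

gcd(56, 16):
  56 = 3×16 + 8
  16 = 2×8
so gcd(56, 16) = 8.
Back-substitute for Bézout coefficients:
  8 = 56 - 3×16
  ... = 16×(-3) + 56×(1)
Scale by 282: one solution is (-846, 282). Reduce m mod 7: (1, 40).
General: m = 1 + 7t, n = 40 - 2t.
m ≥ 0 ⇒ t ≥ 0; n ≥ 0 ⇒ t ≤ 20. So t ∈ [0, 20]: 21 solutions.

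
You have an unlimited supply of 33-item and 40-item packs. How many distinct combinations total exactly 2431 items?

2

Need nonnegative integers with 33j + 40k = 2431.
gcd(33, 40) = 1, and 33·(17) + 40·(-14) = 1.
So (j₀, k₀) = (41327, -34034); general j = 41327 + 40t, k = -34034 - 33t.
j ≥ 0 ⇒ t ≥ -1033; k ≥ 0 ⇒ t ≤ -1032. That's 2 values of t.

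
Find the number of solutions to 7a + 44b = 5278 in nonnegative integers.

gcd(44, 7) = 1.
By Bézout, 7*(19) + 44*(-3) = 1.
One solution: (6, 119).
General: a = 6 + 44t, b = 119 - 7t.
a ≥ 0 ⇒ t ≥ 0; b ≥ 0 ⇒ t ≤ 17. So t ∈ [0, 17]: 18 solutions.

18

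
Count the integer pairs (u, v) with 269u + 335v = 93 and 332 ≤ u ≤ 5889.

16

gcd(335, 269):
  335 = 1·269 + 66
  269 = 4·66 + 5
  66 = 13·5 + 1
  5 = 5·1
so gcd(335, 269) = 1.
Back-substitute for Bézout coefficients:
  1 = 66 - 13·5
  ... = 269·(-66) + 335·(53)
Scale by 93: particular solution (-6138, 4929); reduce u mod 335: (227, -182).
General solution: u = 227 + 335t, v = -182 - 269t for integer t.
332 ≤ 227 + 335t ≤ 5889 gives t ∈ [1, 16], which is 16 values.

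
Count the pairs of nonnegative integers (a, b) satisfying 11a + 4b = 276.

gcd(11, 4) = 1  (11 = 2*4 + 3, 4 = 1*3 + 1, 3 = 3*1).
Back-substituting, 11*(-1) + 4*(3) = 1.
Scale by 276: one solution is (-276, 828). Reduce a mod 4: (0, 69).
General: a = 0 + 4t, b = 69 - 11t.
a ≥ 0 ⇒ t ≥ 0; b ≥ 0 ⇒ t ≤ 6. So t ∈ [0, 6]: 7 solutions.

7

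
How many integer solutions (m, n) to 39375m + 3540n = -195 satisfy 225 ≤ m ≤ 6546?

gcd(39375, 3540) = 15  (39375 = 11×3540 + 435, 3540 = 8×435 + 60, 435 = 7×60 + 15, 60 = 4×15).
Back-substituting, 39375×(57) + 3540×(-634) = 15.
Scale by -13: particular solution (-741, 8242); reduce m mod 236: (203, -2258).
General solution: m = 203 + 236t, n = -2258 - 2625t for integer t.
225 ≤ 203 + 236t ≤ 6546 gives t ∈ [1, 26], which is 26 values.

26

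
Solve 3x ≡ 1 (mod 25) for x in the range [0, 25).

gcd(25, 3) = 1  (25 = 8*3 + 1, 3 = 3*1).
Back-substituting, 3*(-8) + 25*(1) = 1.
So 3*-8 ≡ 1 (mod 25), and -8 mod 25 = 17.

17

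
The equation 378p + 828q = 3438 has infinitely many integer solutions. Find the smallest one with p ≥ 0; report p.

31

gcd(828, 378):
  828 = 2×378 + 72
  378 = 5×72 + 18
  72 = 4×18
so gcd(828, 378) = 18.
18 divides 3438, so solutions exist.
Back-substitute for Bézout coefficients:
  18 = 378 - 5×72
  ... = 378×(11) + 828×(-5)
Scale by 3438/18 = 191: (p₀, q₀) = (2101, -955).
General solution: p = 2101 + 46t, q = -955 - 21t for integer t.
p ≥ 0: smallest is 2101 mod 46 = 31 (at t = -45), with q = -10.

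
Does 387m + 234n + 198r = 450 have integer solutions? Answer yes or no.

yes

gcd(387, 234):
  387 = 1×234 + 153
  234 = 1×153 + 81
  153 = 1×81 + 72
  81 = 1×72 + 9
  72 = 8×9
so gcd(387, 234) = 9.
gcd(9, 198) = 9.
9 divides 450, so integer solutions exist.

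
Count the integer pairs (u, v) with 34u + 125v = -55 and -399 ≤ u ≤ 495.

8

gcd(125, 34):
  125 = 3×34 + 23
  34 = 1×23 + 11
  23 = 2×11 + 1
  11 = 11×1
so gcd(125, 34) = 1.
Back-substitute for Bézout coefficients:
  1 = 23 - 2×11
  ... = 34×(-11) + 125×(3)
Scale by -55: particular solution (605, -165); reduce u mod 125: (105, -29).
General solution: u = 105 + 125t, v = -29 - 34t for integer t.
-399 ≤ 105 + 125t ≤ 495 gives t ∈ [-4, 3], which is 8 values.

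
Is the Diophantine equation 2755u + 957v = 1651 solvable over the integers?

no

gcd(2755, 957) = 29  (2755 = 2×957 + 841, 957 = 1×841 + 116, 841 = 7×116 + 29, 116 = 4×29).
29 does not divide 1651 (remainder 27), so no integer solutions.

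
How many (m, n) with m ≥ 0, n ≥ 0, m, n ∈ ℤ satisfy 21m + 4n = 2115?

25

gcd(21, 4) = 1.
By Bézout, 21*(1) + 4*(-5) = 1.
One solution: (3, 513).
General: m = 3 + 4t, n = 513 - 21t.
m ≥ 0 ⇒ t ≥ 0; n ≥ 0 ⇒ t ≤ 24. So t ∈ [0, 24]: 25 solutions.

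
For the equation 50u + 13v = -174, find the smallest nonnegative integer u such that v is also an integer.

9

gcd(50, 13):
  50 = 3×13 + 11
  13 = 1×11 + 2
  11 = 5×2 + 1
  2 = 2×1
so gcd(50, 13) = 1.
1 divides -174, so solutions exist.
Back-substitute for Bézout coefficients:
  1 = 11 - 5×2
  ... = 50×(6) + 13×(-23)
Scale by -174/1 = -174: (u₀, v₀) = (-1044, 4002).
General solution: u = -1044 + 13t, v = 4002 - 50t for integer t.
u ≥ 0: smallest is -1044 mod 13 = 9 (at t = 81), with v = -48.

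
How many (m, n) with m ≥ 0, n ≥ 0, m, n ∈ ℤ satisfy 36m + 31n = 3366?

3

gcd(36, 31):
  36 = 1·31 + 5
  31 = 6·5 + 1
  5 = 5·1
so gcd(36, 31) = 1.
Back-substitute for Bézout coefficients:
  1 = 31 - 6·5
  ... = 36·(-6) + 31·(7)
Scale by 3366: one solution is (-20196, 23562). Reduce m mod 31: (16, 90).
General: m = 16 + 31t, n = 90 - 36t.
m ≥ 0 ⇒ t ≥ 0; n ≥ 0 ⇒ t ≤ 2. So t ∈ [0, 2]: 3 solutions.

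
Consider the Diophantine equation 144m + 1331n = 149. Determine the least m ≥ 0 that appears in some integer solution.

gcd(1331, 144) = 1.
1 divides 149, so solutions exist.
By Bézout, 144×(342) + 1331×(-37) = 1.
Scale by 149/1 = 149: (m₀, n₀) = (50958, -5513).
General solution: m = 50958 + 1331t, n = -5513 - 144t for integer t.
m ≥ 0: smallest is 50958 mod 1331 = 380 (at t = -38), with n = -41.

380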